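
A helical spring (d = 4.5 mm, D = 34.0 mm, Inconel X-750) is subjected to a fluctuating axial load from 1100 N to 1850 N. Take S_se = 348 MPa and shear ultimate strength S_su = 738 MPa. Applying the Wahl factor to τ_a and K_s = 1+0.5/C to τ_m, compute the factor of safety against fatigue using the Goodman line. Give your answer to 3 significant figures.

C = D/d = 34.0/4.5 = 7.5556; K_W = (4C−1)/(4C−4)+0.615/C = 1.1958; K_s = 1+0.5/C = 1.0662
F_a = (F_max−F_min)/2 = 375 N; F_m = (F_max+F_min)/2 = 1475 N
τ_a = K_W·8F_aD/(πd³) = 1.1958 × 356.3 = 426.06 MPa
τ_m = K_s·8F_mD/(πd³) = 1.0662 × 1401.4 = 1494.2 MPa
Goodman: 1/n_f = τ_a/S_se + τ_m/S_su = 426.06/348 + 1494.2/738 = 1.22432 + 2.02463 = 3.2489
n_f = 1/3.2489 = 0.3078

0.308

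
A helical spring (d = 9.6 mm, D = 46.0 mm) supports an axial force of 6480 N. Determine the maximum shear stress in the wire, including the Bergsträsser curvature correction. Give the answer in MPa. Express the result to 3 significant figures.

1120 MPa

Spring index C = D/d = 46.0/9.6 = 4.7917
K_B = (4C+2)/(4C−3) = 21.167/16.167 = 1.3093
τ₀ = 8FD/(πd³) = 8·6480·46.0/(π·9.6³) = 2.38464e+06/2779.5 = 857.94 MPa
τ_max = K·τ₀ = 1.3093 × 857.94 = 1123.3 MPa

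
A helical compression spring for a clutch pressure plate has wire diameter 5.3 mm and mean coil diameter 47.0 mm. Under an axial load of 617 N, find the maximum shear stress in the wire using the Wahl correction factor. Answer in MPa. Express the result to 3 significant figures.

578 MPa

Spring index C = D/d = 47.0/5.3 = 8.8679
K_W = (4C−1)/(4C−4) + 0.615/C = 34.472/31.472 + 0.0694 = 1.1647
τ₀ = 8FD/(πd³) = 8·617·47.0/(π·5.3³) = 231992/467.71 = 496.02 MPa
τ_max = K·τ₀ = 1.1647 × 496.02 = 577.7 MPa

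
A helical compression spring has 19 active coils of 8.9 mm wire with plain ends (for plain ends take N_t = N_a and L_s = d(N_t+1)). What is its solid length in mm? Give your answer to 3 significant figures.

178 mm

plain ends: N_t = N_a = 19
L_s = d·(N_t+1) = 8.9 × 20 = 178 mm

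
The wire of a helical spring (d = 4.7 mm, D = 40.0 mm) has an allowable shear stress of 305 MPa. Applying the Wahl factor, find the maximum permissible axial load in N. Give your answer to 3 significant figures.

265 N

C = D/d = 40.0/4.7 = 8.5106
K_W = (4C−1)/(4C−4) + 0.615/C = 33.043/30.043 + 0.0723 = 1.1721
τ_max = K·8FD/(πd³) → F_max = τ_allow·πd³/(8DK)
F_max = 305·π·4.7³/(8·40.0·1.1721) = 99482/375.08 = 265.23 N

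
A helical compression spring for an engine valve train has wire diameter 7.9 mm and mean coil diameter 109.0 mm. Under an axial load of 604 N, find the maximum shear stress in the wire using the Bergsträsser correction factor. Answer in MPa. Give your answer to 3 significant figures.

373 MPa

Spring index C = D/d = 109.0/7.9 = 13.7975
K_B = (4C+2)/(4C−3) = 57.190/52.190 = 1.0958
τ₀ = 8FD/(πd³) = 8·604·109.0/(π·7.9³) = 526688/1548.9 = 340.03 MPa
τ_max = K·τ₀ = 1.0958 × 340.03 = 372.61 MPa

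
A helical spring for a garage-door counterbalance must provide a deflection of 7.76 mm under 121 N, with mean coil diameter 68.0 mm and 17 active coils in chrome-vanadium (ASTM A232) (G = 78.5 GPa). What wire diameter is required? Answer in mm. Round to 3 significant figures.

9.60 mm

Required rate k = F/δ = 121/7.76 = 15.593 N/mm
d = (8D³N_a·k / G)^(1/4) = (8·68.0³·17·15.593 / (78.5×10³))^0.25
  = (8494.1)^0.25 = 9.6002 mm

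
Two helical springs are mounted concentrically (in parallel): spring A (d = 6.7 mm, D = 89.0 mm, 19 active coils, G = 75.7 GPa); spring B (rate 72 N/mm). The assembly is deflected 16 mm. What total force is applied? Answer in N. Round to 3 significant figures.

1170 N

k_A = Gd⁴/(8D³N_a) = (75.7×10³)(6.7⁴)/(8·89.0³·19) = 1.4236 N/mm
Parallel: k_eq = 1.4236 + 72 = 73.424 N/mm
F = k_eq·δ = 73.424·16 = 1174.8 N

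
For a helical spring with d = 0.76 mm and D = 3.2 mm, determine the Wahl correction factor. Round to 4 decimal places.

C = D/d = 3.2/0.76 = 4.2105
K_W = (4C−1)/(4C−4) + 0.615/C = 15.842/12.842 + 0.1461 = 1.3797

1.3797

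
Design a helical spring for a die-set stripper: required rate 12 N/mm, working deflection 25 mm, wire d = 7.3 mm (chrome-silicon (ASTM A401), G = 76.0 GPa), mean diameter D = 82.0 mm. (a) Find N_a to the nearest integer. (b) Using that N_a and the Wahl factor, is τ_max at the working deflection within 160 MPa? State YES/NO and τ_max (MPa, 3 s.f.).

(a) 4 coils; (b) NO, τ_max = 185 MPa

N_a = Gd⁴/(8D³k) = (76.0×10³)(7.3⁴)/(8·82.0³·12) = 4.077 → N_a = 4
Actual rate k = Gd⁴/(8D³·4) = 12.232 N/mm
Working load F = kδ = 12.232·25 = 305.81 N
C = 82.0/7.3 = 11.2329; K_W = (4C−1)/(4C−4)+0.615/C = 1.1280
τ_max = K_W·8FD/(πd³) = 1.1280·164.15 = 185.17 MPa
τ_max > 160 MPa → exceeds allowable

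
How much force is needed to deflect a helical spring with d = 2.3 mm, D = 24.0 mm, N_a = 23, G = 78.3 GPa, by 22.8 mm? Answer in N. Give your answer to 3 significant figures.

k = Gd⁴/(8D³N_a) = (78.3×10³)(2.3⁴)/(8·24.0³·23) = 0.86143 N/mm
F = k·δ = 0.86143 × 22.8 = 19.641 N

19.6 N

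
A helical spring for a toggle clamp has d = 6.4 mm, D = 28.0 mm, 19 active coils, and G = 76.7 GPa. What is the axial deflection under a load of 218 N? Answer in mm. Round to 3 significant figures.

k = Gd⁴/(8D³N_a) = (76.7×10³)(6.4⁴)/(8·28.0³·19) = 38.565 N/mm
δ = F/k = 218 / 38.565 = 5.6527 mm

5.65 mm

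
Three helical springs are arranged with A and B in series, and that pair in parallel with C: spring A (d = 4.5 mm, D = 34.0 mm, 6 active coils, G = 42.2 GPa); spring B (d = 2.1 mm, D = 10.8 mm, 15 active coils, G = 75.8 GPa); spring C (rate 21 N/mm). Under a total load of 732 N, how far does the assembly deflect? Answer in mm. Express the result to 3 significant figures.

28.5 mm

k_A = Gd⁴/(8D³N_a) = (42.2×10³)(4.5⁴)/(8·34.0³·6) = 9.1724 N/mm
k_B = Gd⁴/(8D³N_a) = (75.8×10³)(2.1⁴)/(8·10.8³·15) = 9.752 N/mm
Springs A,B series: k_AB = 1/(1/9.1724+1/9.752) = 4.7267 N/mm; parallel with C: k_eq = 4.7267+21 = 25.727 N/mm
δ = F/k_eq = 732/25.727 = 28.453 mm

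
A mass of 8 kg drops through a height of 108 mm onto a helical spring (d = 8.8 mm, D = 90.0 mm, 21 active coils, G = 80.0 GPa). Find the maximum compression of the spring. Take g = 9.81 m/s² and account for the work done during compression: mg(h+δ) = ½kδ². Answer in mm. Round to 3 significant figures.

88.8 mm

k = Gd⁴/(8D³N_a) = (80.0×10³)(8.8⁴)/(8·90.0³·21) = 3.9173 N/mm
W = mg = 8 × 9.81 = 78.48 N
½kδ² − Wδ − Wh = 0 → δ = (W + √(W² + 2kWh))/k
δ = (78.48 + √(6159.1 + 66404.4))/3.9173 = (78.48 + 269.38)/3.9173 = 88.801 mm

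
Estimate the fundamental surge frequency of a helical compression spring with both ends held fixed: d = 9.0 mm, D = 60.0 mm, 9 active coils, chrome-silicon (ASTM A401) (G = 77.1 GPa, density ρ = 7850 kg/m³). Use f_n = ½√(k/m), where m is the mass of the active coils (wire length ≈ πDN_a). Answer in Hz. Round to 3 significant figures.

98.0 Hz

k = Gd⁴/(8D³N_a) = (77.1×10³)(9.0⁴)/(8·60.0³·9) = 32.527 N/mm = 32527 N/m
Wire length L = πDN_a = π·60.0·9 = 1696.5 mm
m = ρ·(πd²/4)·L = 7850 × 63.617×10⁻⁶ m² × 1.6965 m = 0.8472 kg
f_n = ½√(k/m) = 0.5·√(32527/0.8472) = 0.5·√(38393) = 97.97 Hz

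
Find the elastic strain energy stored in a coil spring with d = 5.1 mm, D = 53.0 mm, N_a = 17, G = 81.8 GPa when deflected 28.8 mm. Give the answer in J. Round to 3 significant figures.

k = Gd⁴/(8D³N_a) = (81.8×10³)(5.1⁴)/(8·53.0³·17) = 2.7332 N/mm
U = ½kδ² = 0.5 × 2.7332 × 28.8² = 1133.5 N·mm = 1.1335 J

1.13 J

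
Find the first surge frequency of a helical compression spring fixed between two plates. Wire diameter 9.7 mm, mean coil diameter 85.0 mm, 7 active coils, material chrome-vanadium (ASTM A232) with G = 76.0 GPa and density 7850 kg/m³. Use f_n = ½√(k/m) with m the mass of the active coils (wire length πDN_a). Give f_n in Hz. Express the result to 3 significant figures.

k = Gd⁴/(8D³N_a) = (76.0×10³)(9.7⁴)/(8·85.0³·7) = 19.564 N/mm = 19564 N/m
Wire length L = πDN_a = π·85.0·7 = 1869.2 mm
m = ρ·(πd²/4)·L = 7850 × 73.898×10⁻⁶ m² × 1.8692 m = 1.0844 kg
f_n = ½√(k/m) = 0.5·√(19564/1.0844) = 0.5·√(18042) = 67.16 Hz

67.2 Hz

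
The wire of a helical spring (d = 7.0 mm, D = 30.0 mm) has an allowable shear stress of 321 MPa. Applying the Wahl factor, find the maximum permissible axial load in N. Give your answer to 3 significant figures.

C = D/d = 30.0/7.0 = 4.2857
K_W = (4C−1)/(4C−4) + 0.615/C = 16.143/13.143 + 0.1435 = 1.3718
τ_max = K·8FD/(πd³) → F_max = τ_allow·πd³/(8DK)
F_max = 321·π·7.0³/(8·30.0·1.3718) = 3.459e+05/329.22 = 1050.7 N

1050 N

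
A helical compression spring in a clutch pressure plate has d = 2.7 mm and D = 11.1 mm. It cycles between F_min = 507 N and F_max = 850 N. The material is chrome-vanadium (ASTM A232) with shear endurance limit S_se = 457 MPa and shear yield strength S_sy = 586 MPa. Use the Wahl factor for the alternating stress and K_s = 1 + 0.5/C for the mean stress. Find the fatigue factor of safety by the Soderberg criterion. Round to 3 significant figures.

C = D/d = 11.1/2.7 = 4.1111; K_W = (4C−1)/(4C−4)+0.615/C = 1.3907; K_s = 1+0.5/C = 1.1216
F_a = (F_max−F_min)/2 = 171.5 N; F_m = (F_max+F_min)/2 = 678.5 N
τ_a = K_W·8F_aD/(πd³) = 1.3907 × 246.28 = 342.5 MPa
τ_m = K_s·8F_mD/(πd³) = 1.1216 × 974.36 = 1092.9 MPa
Soderberg: 1/n_f = τ_a/S_se + τ_m/S_sy = 342.5/457 + 1092.9/586 = 0.74945 + 1.86496 = 2.6144
n_f = 1/2.6144 = 0.3825

0.382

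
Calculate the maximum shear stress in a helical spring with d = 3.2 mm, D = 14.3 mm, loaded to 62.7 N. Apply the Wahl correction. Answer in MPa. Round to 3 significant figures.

Spring index C = D/d = 14.3/3.2 = 4.4688
K_W = (4C−1)/(4C−4) + 0.615/C = 16.875/13.875 + 0.1376 = 1.3538
τ₀ = 8FD/(πd³) = 8·62.7·14.3/(π·3.2³) = 7172.88/102.94 = 69.678 MPa
τ_max = K·τ₀ = 1.3538 × 69.678 = 94.332 MPa

94.3 MPa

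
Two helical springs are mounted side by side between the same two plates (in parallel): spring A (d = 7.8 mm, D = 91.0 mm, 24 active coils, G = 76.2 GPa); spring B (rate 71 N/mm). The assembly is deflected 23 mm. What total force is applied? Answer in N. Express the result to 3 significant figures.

k_A = Gd⁴/(8D³N_a) = (76.2×10³)(7.8⁴)/(8·91.0³·24) = 1.9494 N/mm
Parallel: k_eq = 1.9494 + 71 = 72.949 N/mm
F = k_eq·δ = 72.949·23 = 1677.8 N

1680 N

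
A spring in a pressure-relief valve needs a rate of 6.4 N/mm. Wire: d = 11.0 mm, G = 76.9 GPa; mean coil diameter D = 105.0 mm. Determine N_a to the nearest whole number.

19

N_a = Gd⁴/(8D³k) = (76.9×10³ × 11.0⁴)/(8 × 105.0³ × 6.4)
    = 1.12589e+09 / 5.92704e+07 = 19 → 19 coils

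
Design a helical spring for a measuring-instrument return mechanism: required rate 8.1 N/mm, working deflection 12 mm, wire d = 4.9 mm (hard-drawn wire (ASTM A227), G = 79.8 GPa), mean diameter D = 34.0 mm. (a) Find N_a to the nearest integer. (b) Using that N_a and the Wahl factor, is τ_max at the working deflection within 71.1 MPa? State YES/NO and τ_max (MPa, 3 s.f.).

N_a = Gd⁴/(8D³k) = (79.8×10³)(4.9⁴)/(8·34.0³·8.1) = 18.06 → N_a = 18
Actual rate k = Gd⁴/(8D³·18) = 8.1281 N/mm
Working load F = kδ = 8.1281·12 = 97.537 N
C = 34.0/4.9 = 6.9388; K_W = (4C−1)/(4C−4)+0.615/C = 1.2149
τ_max = K_W·8FD/(πd³) = 1.2149·71.779 = 87.206 MPa
τ_max > 71.1 MPa → exceeds allowable

(a) 18 coils; (b) NO, τ_max = 87.2 MPa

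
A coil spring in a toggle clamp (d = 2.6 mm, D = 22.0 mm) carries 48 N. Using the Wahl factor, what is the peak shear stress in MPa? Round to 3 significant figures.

Spring index C = D/d = 22.0/2.6 = 8.4615
K_W = (4C−1)/(4C−4) + 0.615/C = 32.846/29.846 + 0.0727 = 1.1732
τ₀ = 8FD/(πd³) = 8·48·22.0/(π·2.6³) = 8448/55.217 = 153 MPa
τ_max = K·τ₀ = 1.1732 × 153 = 179.5 MPa

179 MPa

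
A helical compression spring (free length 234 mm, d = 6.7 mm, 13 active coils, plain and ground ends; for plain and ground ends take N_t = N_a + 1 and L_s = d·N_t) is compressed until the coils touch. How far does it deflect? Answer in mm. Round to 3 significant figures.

N_t = 14; L_s = 6.7·14 = 93.8 mm
δ_solid = L₀ − L_s = 234 − 93.8 = 140.2 mm

140 mm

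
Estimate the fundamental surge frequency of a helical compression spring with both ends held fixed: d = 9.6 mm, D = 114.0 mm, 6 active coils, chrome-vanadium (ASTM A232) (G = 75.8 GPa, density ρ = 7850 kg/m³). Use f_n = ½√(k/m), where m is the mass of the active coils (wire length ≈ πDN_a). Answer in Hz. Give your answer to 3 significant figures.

43.1 Hz

k = Gd⁴/(8D³N_a) = (75.8×10³)(9.6⁴)/(8·114.0³·6) = 9.0531 N/mm = 9053.1 N/m
Wire length L = πDN_a = π·114.0·6 = 2148.8 mm
m = ρ·(πd²/4)·L = 7850 × 72.382×10⁻⁶ m² × 2.1488 m = 1.221 kg
f_n = ½√(k/m) = 0.5·√(9053.1/1.221) = 0.5·√(7414.6) = 43.054 Hz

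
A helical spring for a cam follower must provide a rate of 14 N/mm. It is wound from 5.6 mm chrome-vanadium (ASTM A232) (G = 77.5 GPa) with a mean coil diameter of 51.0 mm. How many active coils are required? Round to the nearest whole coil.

N_a = Gd⁴/(8D³k) = (77.5×10³ × 5.6⁴)/(8 × 51.0³ × 14)
    = 7.62173e+07 / 1.48569e+07 = 5.13 → 5 coils

5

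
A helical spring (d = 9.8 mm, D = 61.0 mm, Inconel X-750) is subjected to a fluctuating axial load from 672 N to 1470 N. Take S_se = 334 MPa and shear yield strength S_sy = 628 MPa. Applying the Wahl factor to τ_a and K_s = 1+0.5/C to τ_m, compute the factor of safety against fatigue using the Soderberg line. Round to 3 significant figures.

C = D/d = 61.0/9.8 = 6.2245; K_W = (4C−1)/(4C−4)+0.615/C = 1.2424; K_s = 1+0.5/C = 1.0803
F_a = (F_max−F_min)/2 = 399 N; F_m = (F_max+F_min)/2 = 1071 N
τ_a = K_W·8F_aD/(πd³) = 1.2424 × 65.851 = 81.811 MPa
τ_m = K_s·8F_mD/(πd³) = 1.0803 × 176.76 = 190.96 MPa
Soderberg: 1/n_f = τ_a/S_se + τ_m/S_sy = 81.811/334 + 190.96/628 = 0.24494 + 0.30407 = 0.54902
n_f = 1/0.54902 = 1.821

1.82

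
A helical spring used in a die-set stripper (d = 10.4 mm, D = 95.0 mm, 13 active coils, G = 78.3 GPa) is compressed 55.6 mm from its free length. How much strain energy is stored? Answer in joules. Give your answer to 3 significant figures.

k = Gd⁴/(8D³N_a) = (78.3×10³)(10.4⁴)/(8·95.0³·13) = 10.273 N/mm
U = ½kδ² = 0.5 × 10.273 × 55.6² = 15879 N·mm = 15.879 J

15.9 J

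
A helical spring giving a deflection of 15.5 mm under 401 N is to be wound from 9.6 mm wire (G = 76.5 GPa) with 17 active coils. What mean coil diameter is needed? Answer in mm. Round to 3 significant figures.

56.9 mm

Required rate k = F/δ = 401/15.5 = 25.871 N/mm
D = (Gd⁴/(8N_a·k))^(1/3) = (76.5×10³·9.6⁴/(8·17·25.871))^(1/3)
  = (184669)^(1/3) = 56.9462 mm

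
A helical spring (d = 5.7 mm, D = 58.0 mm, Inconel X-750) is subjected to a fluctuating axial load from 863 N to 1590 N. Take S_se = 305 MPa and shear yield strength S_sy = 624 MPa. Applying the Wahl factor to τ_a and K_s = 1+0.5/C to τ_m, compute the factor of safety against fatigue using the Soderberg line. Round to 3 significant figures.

0.366

C = D/d = 58.0/5.7 = 10.1754; K_W = (4C−1)/(4C−4)+0.615/C = 1.1422; K_s = 1+0.5/C = 1.0491
F_a = (F_max−F_min)/2 = 363.5 N; F_m = (F_max+F_min)/2 = 1226.5 N
τ_a = K_W·8F_aD/(πd³) = 1.1422 × 289.9 = 331.12 MPa
τ_m = K_s·8F_mD/(πd³) = 1.0491 × 978.16 = 1026.2 MPa
Soderberg: 1/n_f = τ_a/S_se + τ_m/S_sy = 331.12/305 + 1026.2/624 = 1.08563 + 1.64460 = 2.7302
n_f = 1/2.7302 = 0.3663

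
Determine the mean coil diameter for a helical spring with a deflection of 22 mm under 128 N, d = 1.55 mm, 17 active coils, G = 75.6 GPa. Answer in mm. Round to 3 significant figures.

8.20 mm

Required rate k = F/δ = 128/22 = 5.8182 N/mm
D = (Gd⁴/(8N_a·k))^(1/3) = (75.6×10³·1.55⁴/(8·17·5.8182))^(1/3)
  = (551.471)^(1/3) = 8.2005 mm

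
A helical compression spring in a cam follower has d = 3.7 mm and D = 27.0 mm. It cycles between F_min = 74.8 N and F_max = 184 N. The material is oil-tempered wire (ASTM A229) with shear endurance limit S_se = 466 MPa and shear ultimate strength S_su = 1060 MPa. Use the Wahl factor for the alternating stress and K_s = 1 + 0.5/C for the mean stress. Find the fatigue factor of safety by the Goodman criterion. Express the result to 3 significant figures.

2.71

C = D/d = 27.0/3.7 = 7.2973; K_W = (4C−1)/(4C−4)+0.615/C = 1.2034; K_s = 1+0.5/C = 1.0685
F_a = (F_max−F_min)/2 = 54.6 N; F_m = (F_max+F_min)/2 = 129.4 N
τ_a = K_W·8F_aD/(πd³) = 1.2034 × 74.112 = 89.185 MPa
τ_m = K_s·8F_mD/(πd³) = 1.0685 × 175.64 = 187.68 MPa
Goodman: 1/n_f = τ_a/S_se + τ_m/S_su = 89.185/466 + 187.68/1060 = 0.19138 + 0.17706 = 0.36844
n_f = 1/0.36844 = 2.714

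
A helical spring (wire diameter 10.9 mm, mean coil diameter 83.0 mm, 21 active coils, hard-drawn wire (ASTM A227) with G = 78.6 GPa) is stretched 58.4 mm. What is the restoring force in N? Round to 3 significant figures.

k = Gd⁴/(8D³N_a) = (78.6×10³)(10.9⁴)/(8·83.0³·21) = 11.55 N/mm
F = k·δ = 11.55 × 58.4 = 674.52 N

675 N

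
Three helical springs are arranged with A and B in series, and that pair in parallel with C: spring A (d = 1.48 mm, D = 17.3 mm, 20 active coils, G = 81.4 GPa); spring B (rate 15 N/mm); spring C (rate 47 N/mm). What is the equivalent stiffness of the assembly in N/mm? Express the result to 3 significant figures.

k_A = Gd⁴/(8D³N_a) = (81.4×10³)(1.48⁴)/(8·17.3³·20) = 0.47143 N/mm
Springs A,B series: k_AB = 1/(1/0.47143+1/15) = 0.45706 N/mm; parallel with C: k_eq = 0.45706+47 = 47.457 N/mm

47.5 N/mm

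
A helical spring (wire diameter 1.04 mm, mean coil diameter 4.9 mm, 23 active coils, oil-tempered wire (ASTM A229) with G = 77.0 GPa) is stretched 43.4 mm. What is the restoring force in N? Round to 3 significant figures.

181 N

k = Gd⁴/(8D³N_a) = (77.0×10³)(1.04⁴)/(8·4.9³·23) = 4.1612 N/mm
F = k·δ = 4.1612 × 43.4 = 180.6 N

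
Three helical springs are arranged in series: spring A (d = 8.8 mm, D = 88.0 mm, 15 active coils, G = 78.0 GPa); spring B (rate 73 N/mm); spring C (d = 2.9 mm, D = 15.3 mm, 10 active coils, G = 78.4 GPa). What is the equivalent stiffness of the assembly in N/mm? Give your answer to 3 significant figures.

k_A = Gd⁴/(8D³N_a) = (78.0×10³)(8.8⁴)/(8·88.0³·15) = 5.72 N/mm
k_C = Gd⁴/(8D³N_a) = (78.4×10³)(2.9⁴)/(8·15.3³·10) = 19.353 N/mm
Series: 1/k_eq = 1/5.72 + 1/73 + 1/19.353 = 0.2402; k_eq = 4.1633 N/mm

4.16 N/mm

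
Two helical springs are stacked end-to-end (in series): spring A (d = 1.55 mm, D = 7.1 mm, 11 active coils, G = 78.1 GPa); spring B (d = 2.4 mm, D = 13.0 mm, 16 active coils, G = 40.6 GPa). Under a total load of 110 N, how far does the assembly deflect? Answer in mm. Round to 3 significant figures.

30.7 mm

k_A = Gd⁴/(8D³N_a) = (78.1×10³)(1.55⁴)/(8·7.1³·11) = 14.313 N/mm
k_B = Gd⁴/(8D³N_a) = (40.6×10³)(2.4⁴)/(8·13.0³·16) = 4.7899 N/mm
Series: 1/k_eq = 1/14.313 + 1/4.7899 = 0.27864; k_eq = 3.5889 N/mm
δ = F/k_eq = 110/3.5889 = 30.65 mm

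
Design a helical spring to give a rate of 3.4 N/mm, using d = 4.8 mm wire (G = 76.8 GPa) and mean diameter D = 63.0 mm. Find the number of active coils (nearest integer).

6

N_a = Gd⁴/(8D³k) = (76.8×10³ × 4.8⁴)/(8 × 63.0³ × 3.4)
    = 4.07686e+07 / 6.80128e+06 = 5.994 → 6 coils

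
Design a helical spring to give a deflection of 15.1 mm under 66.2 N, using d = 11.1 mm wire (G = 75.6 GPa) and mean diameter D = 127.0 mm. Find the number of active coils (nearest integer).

Required rate k = F/δ = 66.2/15.1 = 4.3841 N/mm
N_a = Gd⁴/(8D³k) = (75.6×10³ × 11.1⁴)/(8 × 127.0³ × 4.3841)
    = 1.14766e+09 / 7.18426e+07 = 15.97 → 16 coils

16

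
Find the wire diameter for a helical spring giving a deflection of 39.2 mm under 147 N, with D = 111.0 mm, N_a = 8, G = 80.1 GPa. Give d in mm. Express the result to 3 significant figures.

Required rate k = F/δ = 147/39.2 = 3.75 N/mm
d = (8D³N_a·k / G)^(1/4) = (8·111.0³·8·3.75 / (80.1×10³))^0.25
  = (4097.8)^0.25 = 8.0009 mm

8.00 mm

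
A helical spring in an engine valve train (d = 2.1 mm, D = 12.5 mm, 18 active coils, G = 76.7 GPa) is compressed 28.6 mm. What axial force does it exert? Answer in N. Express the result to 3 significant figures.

k = Gd⁴/(8D³N_a) = (76.7×10³)(2.1⁴)/(8·12.5³·18) = 5.3037 N/mm
F = k·δ = 5.3037 × 28.6 = 151.69 N

152 N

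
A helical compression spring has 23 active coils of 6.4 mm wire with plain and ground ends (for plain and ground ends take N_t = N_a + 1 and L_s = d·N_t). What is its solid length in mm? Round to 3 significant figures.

154 mm

plain and ground ends: N_t = N_a + 1 = 23 + 1 = 24
L_s = d·N_t = 6.4 × 24 = 153.6 mm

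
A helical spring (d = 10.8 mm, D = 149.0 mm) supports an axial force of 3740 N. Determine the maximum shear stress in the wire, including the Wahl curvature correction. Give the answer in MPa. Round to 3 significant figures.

Spring index C = D/d = 149.0/10.8 = 13.7963
K_W = (4C−1)/(4C−4) + 0.615/C = 54.185/51.185 + 0.0446 = 1.1032
τ₀ = 8FD/(πd³) = 8·3740·149.0/(π·10.8³) = 4.45808e+06/3957.5 = 1126.5 MPa
τ_max = K·τ₀ = 1.1032 × 1126.5 = 1242.7 MPa

1240 MPa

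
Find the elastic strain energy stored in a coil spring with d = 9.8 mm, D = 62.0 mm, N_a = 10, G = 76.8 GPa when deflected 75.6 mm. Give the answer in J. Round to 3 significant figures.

106 J

k = Gd⁴/(8D³N_a) = (76.8×10³)(9.8⁴)/(8·62.0³·10) = 37.154 N/mm
U = ½kδ² = 0.5 × 37.154 × 75.6² = 1.0617e+05 N·mm = 106.17 J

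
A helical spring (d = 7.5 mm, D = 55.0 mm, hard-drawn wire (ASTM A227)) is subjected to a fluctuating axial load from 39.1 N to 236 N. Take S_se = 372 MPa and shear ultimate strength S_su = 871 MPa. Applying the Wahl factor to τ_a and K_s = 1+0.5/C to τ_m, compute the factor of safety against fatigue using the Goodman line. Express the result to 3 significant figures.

C = D/d = 55.0/7.5 = 7.3333; K_W = (4C−1)/(4C−4)+0.615/C = 1.2023; K_s = 1+0.5/C = 1.0682
F_a = (F_max−F_min)/2 = 98.45 N; F_m = (F_max+F_min)/2 = 137.55 N
τ_a = K_W·8F_aD/(πd³) = 1.2023 × 32.684 = 39.295 MPa
τ_m = K_s·8F_mD/(πd³) = 1.0682 × 45.665 = 48.778 MPa
Goodman: 1/n_f = τ_a/S_se + τ_m/S_su = 39.295/372 + 48.778/871 = 0.10563 + 0.05600 = 0.16164
n_f = 1/0.16164 = 6.187

6.19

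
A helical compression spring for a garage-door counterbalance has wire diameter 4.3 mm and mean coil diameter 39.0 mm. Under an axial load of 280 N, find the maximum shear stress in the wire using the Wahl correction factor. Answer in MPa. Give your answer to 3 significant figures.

Spring index C = D/d = 39.0/4.3 = 9.0698
K_W = (4C−1)/(4C−4) + 0.615/C = 35.279/32.279 + 0.0678 = 1.1607
τ₀ = 8FD/(πd³) = 8·280·39.0/(π·4.3³) = 87360/249.78 = 349.75 MPa
τ_max = K·τ₀ = 1.1607 × 349.75 = 405.97 MPa

406 MPa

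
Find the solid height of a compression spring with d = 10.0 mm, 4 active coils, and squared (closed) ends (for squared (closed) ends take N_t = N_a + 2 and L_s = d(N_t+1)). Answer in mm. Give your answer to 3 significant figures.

squared (closed) ends: N_t = N_a + 2 = 4 + 2 = 6
L_s = d·(N_t+1) = 10.0 × 7 = 70 mm

70.0 mm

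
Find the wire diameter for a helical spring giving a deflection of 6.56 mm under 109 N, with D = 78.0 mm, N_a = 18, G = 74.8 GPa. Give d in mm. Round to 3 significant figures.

Required rate k = F/δ = 109/6.56 = 16.616 N/mm
d = (8D³N_a·k / G)^(1/4) = (8·78.0³·18·16.616 / (74.8×10³))^0.25
  = (15180)^0.25 = 11.0998 mm

11.1 mm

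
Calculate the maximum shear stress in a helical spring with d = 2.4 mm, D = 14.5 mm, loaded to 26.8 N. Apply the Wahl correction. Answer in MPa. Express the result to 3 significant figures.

89.5 MPa

Spring index C = D/d = 14.5/2.4 = 6.0417
K_W = (4C−1)/(4C−4) + 0.615/C = 23.167/20.167 + 0.1018 = 1.2506
τ₀ = 8FD/(πd³) = 8·26.8·14.5/(π·2.4³) = 3108.8/43.429 = 71.583 MPa
τ_max = K·τ₀ = 1.2506 × 71.583 = 89.518 MPa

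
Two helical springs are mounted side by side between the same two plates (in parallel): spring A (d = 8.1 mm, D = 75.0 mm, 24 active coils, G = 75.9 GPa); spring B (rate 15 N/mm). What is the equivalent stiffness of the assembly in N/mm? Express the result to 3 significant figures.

k_A = Gd⁴/(8D³N_a) = (75.9×10³)(8.1⁴)/(8·75.0³·24) = 4.0336 N/mm
Parallel: k_eq = 4.0336 + 15 = 19.034 N/mm

19.0 N/mm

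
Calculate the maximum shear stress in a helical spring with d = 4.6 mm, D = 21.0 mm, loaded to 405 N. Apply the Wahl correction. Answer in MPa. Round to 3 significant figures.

Spring index C = D/d = 21.0/4.6 = 4.5652
K_W = (4C−1)/(4C−4) + 0.615/C = 17.261/14.261 + 0.1347 = 1.3451
τ₀ = 8FD/(πd³) = 8·405·21.0/(π·4.6³) = 68040/305.79 = 222.51 MPa
τ_max = K·τ₀ = 1.3451 × 222.51 = 299.29 MPa

299 MPa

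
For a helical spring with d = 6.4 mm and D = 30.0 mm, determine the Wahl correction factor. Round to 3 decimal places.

1.335

C = D/d = 30.0/6.4 = 4.6875
K_W = (4C−1)/(4C−4) + 0.615/C = 17.750/14.750 + 0.1312 = 1.3346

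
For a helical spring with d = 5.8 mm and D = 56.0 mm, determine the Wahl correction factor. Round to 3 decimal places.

C = D/d = 56.0/5.8 = 9.6552
K_W = (4C−1)/(4C−4) + 0.615/C = 37.621/34.621 + 0.0637 = 1.1503

1.150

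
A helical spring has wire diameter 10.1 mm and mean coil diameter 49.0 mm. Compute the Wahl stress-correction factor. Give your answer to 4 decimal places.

C = D/d = 49.0/10.1 = 4.8515
K_W = (4C−1)/(4C−4) + 0.615/C = 18.406/15.406 + 0.1268 = 1.3215

1.3215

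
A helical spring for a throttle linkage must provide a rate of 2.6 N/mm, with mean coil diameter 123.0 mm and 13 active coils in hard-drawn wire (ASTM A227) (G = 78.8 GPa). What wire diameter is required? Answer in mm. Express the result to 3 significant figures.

d = (8D³N_a·k / G)^(1/4) = (8·123.0³·13·2.6 / (78.8×10³))^0.25
  = (6385.5)^0.25 = 8.9392 mm

8.94 mm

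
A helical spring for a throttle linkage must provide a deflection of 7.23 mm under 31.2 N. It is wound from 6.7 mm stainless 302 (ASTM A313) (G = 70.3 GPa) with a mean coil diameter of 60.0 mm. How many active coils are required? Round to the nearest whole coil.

Required rate k = F/δ = 31.2/7.23 = 4.3154 N/mm
N_a = Gd⁴/(8D³k) = (70.3×10³ × 6.7⁴)/(8 × 60.0³ × 4.3154)
    = 1.41662e+08 / 7.45693e+06 = 19 → 19 coils

19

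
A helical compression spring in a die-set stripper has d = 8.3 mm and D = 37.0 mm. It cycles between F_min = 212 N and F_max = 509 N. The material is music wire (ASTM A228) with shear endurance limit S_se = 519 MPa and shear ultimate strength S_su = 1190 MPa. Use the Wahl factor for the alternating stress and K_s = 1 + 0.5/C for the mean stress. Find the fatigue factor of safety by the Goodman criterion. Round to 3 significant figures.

C = D/d = 37.0/8.3 = 4.4578; K_W = (4C−1)/(4C−4)+0.615/C = 1.3549; K_s = 1+0.5/C = 1.1122
F_a = (F_max−F_min)/2 = 148.5 N; F_m = (F_max+F_min)/2 = 360.5 N
τ_a = K_W·8F_aD/(πd³) = 1.3549 × 24.47 = 33.153 MPa
τ_m = K_s·8F_mD/(πd³) = 1.1122 × 59.404 = 66.066 MPa
Goodman: 1/n_f = τ_a/S_se + τ_m/S_su = 33.153/519 + 66.066/1190 = 0.06388 + 0.05552 = 0.1194
n_f = 1/0.1194 = 8.375

8.38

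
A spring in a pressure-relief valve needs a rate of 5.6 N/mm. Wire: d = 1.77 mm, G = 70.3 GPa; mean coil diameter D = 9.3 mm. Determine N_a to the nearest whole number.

19

N_a = Gd⁴/(8D³k) = (70.3×10³ × 1.77⁴)/(8 × 9.3³ × 5.6)
    = 689999 / 36035.2 = 19.15 → 19 coils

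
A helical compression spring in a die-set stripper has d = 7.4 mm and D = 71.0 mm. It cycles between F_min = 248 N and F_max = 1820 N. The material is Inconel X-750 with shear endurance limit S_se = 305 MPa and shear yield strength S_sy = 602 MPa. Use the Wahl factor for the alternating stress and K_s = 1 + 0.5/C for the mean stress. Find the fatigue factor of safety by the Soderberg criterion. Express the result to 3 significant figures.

0.469

C = D/d = 71.0/7.4 = 9.5946; K_W = (4C−1)/(4C−4)+0.615/C = 1.1514; K_s = 1+0.5/C = 1.0521
F_a = (F_max−F_min)/2 = 786 N; F_m = (F_max+F_min)/2 = 1034 N
τ_a = K_W·8F_aD/(πd³) = 1.1514 × 350.69 = 403.77 MPa
τ_m = K_s·8F_mD/(πd³) = 1.0521 × 461.34 = 485.38 MPa
Soderberg: 1/n_f = τ_a/S_se + τ_m/S_sy = 403.77/305 + 485.38/602 = 1.32385 + 0.80629 = 2.1301
n_f = 1/2.1301 = 0.4695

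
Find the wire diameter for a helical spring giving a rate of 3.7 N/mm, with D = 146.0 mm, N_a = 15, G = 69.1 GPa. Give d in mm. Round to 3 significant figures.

d = (8D³N_a·k / G)^(1/4) = (8·146.0³·15·3.7 / (69.1×10³))^0.25
  = (19997)^0.25 = 11.8916 mm

11.9 mm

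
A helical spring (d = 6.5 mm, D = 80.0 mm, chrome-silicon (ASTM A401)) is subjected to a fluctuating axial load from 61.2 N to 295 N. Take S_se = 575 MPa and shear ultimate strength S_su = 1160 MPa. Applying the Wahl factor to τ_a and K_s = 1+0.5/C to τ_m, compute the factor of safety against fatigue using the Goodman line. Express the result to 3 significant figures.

3.49

C = D/d = 80.0/6.5 = 12.3077; K_W = (4C−1)/(4C−4)+0.615/C = 1.1163; K_s = 1+0.5/C = 1.0406
F_a = (F_max−F_min)/2 = 116.9 N; F_m = (F_max+F_min)/2 = 178.1 N
τ_a = K_W·8F_aD/(πd³) = 1.1163 × 86.717 = 96.802 MPa
τ_m = K_s·8F_mD/(πd³) = 1.0406 × 132.12 = 137.48 MPa
Goodman: 1/n_f = τ_a/S_se + τ_m/S_su = 96.802/575 + 137.48/1160 = 0.16835 + 0.11852 = 0.28687
n_f = 1/0.28687 = 3.486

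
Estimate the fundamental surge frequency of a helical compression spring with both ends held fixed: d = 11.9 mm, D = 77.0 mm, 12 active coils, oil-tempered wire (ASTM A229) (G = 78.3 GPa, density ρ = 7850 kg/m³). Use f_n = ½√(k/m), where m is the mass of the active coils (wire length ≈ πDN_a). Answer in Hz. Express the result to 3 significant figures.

k = Gd⁴/(8D³N_a) = (78.3×10³)(11.9⁴)/(8·77.0³·12) = 35.827 N/mm = 35827 N/m
Wire length L = πDN_a = π·77.0·12 = 2902.8 mm
m = ρ·(πd²/4)·L = 7850 × 111.22×10⁻⁶ m² × 2.9028 m = 2.5344 kg
f_n = ½√(k/m) = 0.5·√(35827/2.5344) = 0.5·√(14136) = 59.448 Hz

59.4 Hz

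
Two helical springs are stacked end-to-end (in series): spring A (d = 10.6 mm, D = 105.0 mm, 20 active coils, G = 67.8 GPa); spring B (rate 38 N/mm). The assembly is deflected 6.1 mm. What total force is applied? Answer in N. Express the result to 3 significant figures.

25.1 N

k_A = Gd⁴/(8D³N_a) = (67.8×10³)(10.6⁴)/(8·105.0³·20) = 4.6213 N/mm
Series: 1/k_eq = 1/4.6213 + 1/38 = 0.2427; k_eq = 4.1202 N/mm
F = k_eq·δ = 4.1202·6.1 = 25.133 N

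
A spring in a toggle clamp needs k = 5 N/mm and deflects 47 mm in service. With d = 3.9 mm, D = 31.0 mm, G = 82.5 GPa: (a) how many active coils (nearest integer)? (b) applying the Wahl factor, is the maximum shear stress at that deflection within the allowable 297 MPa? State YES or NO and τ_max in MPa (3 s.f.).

N_a = Gd⁴/(8D³k) = (82.5×10³)(3.9⁴)/(8·31.0³·5) = 16.02 → N_a = 16
Actual rate k = Gd⁴/(8D³·16) = 5.0052 N/mm
Working load F = kδ = 5.0052·47 = 235.24 N
C = 31.0/3.9 = 7.9487; K_W = (4C−1)/(4C−4)+0.615/C = 1.1853
τ_max = K_W·8FD/(πd³) = 1.1853·313.06 = 371.07 MPa
τ_max > 297 MPa → exceeds allowable

(a) 16 coils; (b) NO, τ_max = 371 MPa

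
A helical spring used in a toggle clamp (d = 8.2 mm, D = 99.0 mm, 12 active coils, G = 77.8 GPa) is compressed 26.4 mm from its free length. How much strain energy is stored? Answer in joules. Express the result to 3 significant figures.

1.32 J

k = Gd⁴/(8D³N_a) = (77.8×10³)(8.2⁴)/(8·99.0³·12) = 3.7762 N/mm
U = ½kδ² = 0.5 × 3.7762 × 26.4² = 1315.9 N·mm = 1.3159 J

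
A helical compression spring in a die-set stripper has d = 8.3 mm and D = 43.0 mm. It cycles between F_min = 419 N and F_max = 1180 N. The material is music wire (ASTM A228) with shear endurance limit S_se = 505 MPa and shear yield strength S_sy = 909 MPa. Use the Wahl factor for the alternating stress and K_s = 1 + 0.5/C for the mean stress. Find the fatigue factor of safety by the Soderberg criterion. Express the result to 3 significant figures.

2.69

C = D/d = 43.0/8.3 = 5.1807; K_W = (4C−1)/(4C−4)+0.615/C = 1.2981; K_s = 1+0.5/C = 1.0965
F_a = (F_max−F_min)/2 = 380.5 N; F_m = (F_max+F_min)/2 = 799.5 N
τ_a = K_W·8F_aD/(πd³) = 1.2981 × 72.867 = 94.589 MPa
τ_m = K_s·8F_mD/(πd³) = 1.0965 × 153.11 = 167.88 MPa
Soderberg: 1/n_f = τ_a/S_se + τ_m/S_sy = 94.589/505 + 167.88/909 = 0.18730 + 0.18469 = 0.37199
n_f = 1/0.37199 = 2.688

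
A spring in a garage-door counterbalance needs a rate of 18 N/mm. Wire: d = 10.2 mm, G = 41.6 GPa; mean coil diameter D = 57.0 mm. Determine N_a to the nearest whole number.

17

N_a = Gd⁴/(8D³k) = (41.6×10³ × 10.2⁴)/(8 × 57.0³ × 18)
    = 4.50292e+08 / 2.66678e+07 = 16.89 → 17 coils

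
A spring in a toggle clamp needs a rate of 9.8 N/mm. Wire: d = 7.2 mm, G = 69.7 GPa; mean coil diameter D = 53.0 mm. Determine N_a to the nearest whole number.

N_a = Gd⁴/(8D³k) = (69.7×10³ × 7.2⁴)/(8 × 53.0³ × 9.8)
    = 1.87311e+08 / 1.1672e+07 = 16.05 → 16 coils

16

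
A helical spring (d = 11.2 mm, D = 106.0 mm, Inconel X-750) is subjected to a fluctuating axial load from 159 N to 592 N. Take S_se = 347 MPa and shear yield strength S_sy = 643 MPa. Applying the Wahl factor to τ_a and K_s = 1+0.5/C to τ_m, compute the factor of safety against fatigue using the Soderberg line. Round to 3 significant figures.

3.90

C = D/d = 106.0/11.2 = 9.4643; K_W = (4C−1)/(4C−4)+0.615/C = 1.1536; K_s = 1+0.5/C = 1.0528
F_a = (F_max−F_min)/2 = 216.5 N; F_m = (F_max+F_min)/2 = 375.5 N
τ_a = K_W·8F_aD/(πd³) = 1.1536 × 41.596 = 47.984 MPa
τ_m = K_s·8F_mD/(πd³) = 1.0528 × 72.144 = 75.956 MPa
Soderberg: 1/n_f = τ_a/S_se + τ_m/S_sy = 47.984/347 + 75.956/643 = 0.13828 + 0.11813 = 0.25641
n_f = 1/0.25641 = 3.9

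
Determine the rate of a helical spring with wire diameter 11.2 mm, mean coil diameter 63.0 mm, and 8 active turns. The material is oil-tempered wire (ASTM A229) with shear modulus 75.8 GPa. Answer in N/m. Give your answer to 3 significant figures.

k = Gd⁴/(8D³N_a) = (75.8×10³ × 11.2⁴) / (8 × 63.0³ × 8)
  = 1.19273e+09 / 1.6003e+07 = 74.531 N/mm = 74531 N/m

74500 N/m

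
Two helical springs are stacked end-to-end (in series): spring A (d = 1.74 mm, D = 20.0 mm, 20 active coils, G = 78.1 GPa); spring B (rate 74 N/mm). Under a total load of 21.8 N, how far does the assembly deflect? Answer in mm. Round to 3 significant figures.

39.3 mm

k_A = Gd⁴/(8D³N_a) = (78.1×10³)(1.74⁴)/(8·20.0³·20) = 0.55929 N/mm
Series: 1/k_eq = 1/0.55929 + 1/74 = 1.8015; k_eq = 0.5551 N/mm
δ = F/k_eq = 21.8/0.5551 = 39.272 mm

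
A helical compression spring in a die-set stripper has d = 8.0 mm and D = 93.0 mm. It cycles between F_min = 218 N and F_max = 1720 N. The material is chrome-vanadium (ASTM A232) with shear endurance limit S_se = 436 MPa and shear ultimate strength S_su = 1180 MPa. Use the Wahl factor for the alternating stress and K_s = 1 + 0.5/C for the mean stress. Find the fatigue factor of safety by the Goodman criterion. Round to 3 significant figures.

0.774

C = D/d = 93.0/8.0 = 11.6250; K_W = (4C−1)/(4C−4)+0.615/C = 1.1235; K_s = 1+0.5/C = 1.0430
F_a = (F_max−F_min)/2 = 751 N; F_m = (F_max+F_min)/2 = 969 N
τ_a = K_W·8F_aD/(πd³) = 1.1235 × 347.37 = 390.27 MPa
τ_m = K_s·8F_mD/(πd³) = 1.0430 × 448.21 = 467.48 MPa
Goodman: 1/n_f = τ_a/S_se + τ_m/S_su = 390.27/436 + 467.48/1180 = 0.89511 + 0.39617 = 1.2913
n_f = 1/1.2913 = 0.7744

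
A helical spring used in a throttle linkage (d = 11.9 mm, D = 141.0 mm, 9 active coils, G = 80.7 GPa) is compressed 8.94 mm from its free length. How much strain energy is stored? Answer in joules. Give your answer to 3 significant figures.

0.320 J

k = Gd⁴/(8D³N_a) = (80.7×10³)(11.9⁴)/(8·141.0³·9) = 8.0181 N/mm
U = ½kδ² = 0.5 × 8.0181 × 8.94² = 320.42 N·mm = 0.32042 J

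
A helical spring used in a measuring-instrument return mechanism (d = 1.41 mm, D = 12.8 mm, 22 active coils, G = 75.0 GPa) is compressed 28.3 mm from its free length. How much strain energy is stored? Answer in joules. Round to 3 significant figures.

0.322 J

k = Gd⁴/(8D³N_a) = (75.0×10³)(1.41⁴)/(8·12.8³·22) = 0.80315 N/mm
U = ½kδ² = 0.5 × 0.80315 × 28.3² = 321.62 N·mm = 0.32162 J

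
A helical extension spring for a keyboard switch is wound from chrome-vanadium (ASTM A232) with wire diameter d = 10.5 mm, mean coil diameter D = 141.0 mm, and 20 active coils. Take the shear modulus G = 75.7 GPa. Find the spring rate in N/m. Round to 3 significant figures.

2050 N/m

k = Gd⁴/(8D³N_a) = (75.7×10³ × 10.5⁴) / (8 × 141.0³ × 20)
  = 9.20138e+08 / 4.48515e+08 = 2.0515 N/mm = 2051.5 N/m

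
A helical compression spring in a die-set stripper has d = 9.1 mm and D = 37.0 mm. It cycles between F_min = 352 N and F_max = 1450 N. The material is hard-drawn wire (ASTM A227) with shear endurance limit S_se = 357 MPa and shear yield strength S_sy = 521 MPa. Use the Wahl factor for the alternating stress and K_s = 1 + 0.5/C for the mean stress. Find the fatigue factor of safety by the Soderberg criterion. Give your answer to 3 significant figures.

1.96

C = D/d = 37.0/9.1 = 4.0659; K_W = (4C−1)/(4C−4)+0.615/C = 1.3959; K_s = 1+0.5/C = 1.1230
F_a = (F_max−F_min)/2 = 549 N; F_m = (F_max+F_min)/2 = 901 N
τ_a = K_W·8F_aD/(πd³) = 1.3959 × 68.642 = 95.816 MPa
τ_m = K_s·8F_mD/(πd³) = 1.1230 × 112.65 = 126.51 MPa
Soderberg: 1/n_f = τ_a/S_se + τ_m/S_sy = 95.816/357 + 126.51/521 = 0.26839 + 0.24281 = 0.51121
n_f = 1/0.51121 = 1.956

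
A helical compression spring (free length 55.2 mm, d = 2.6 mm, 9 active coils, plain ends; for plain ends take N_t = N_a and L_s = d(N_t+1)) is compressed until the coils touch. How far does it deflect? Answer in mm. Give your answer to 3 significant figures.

29.2 mm

N_t = 9; L_s = 2.6·10 = 26 mm
δ_solid = L₀ − L_s = 55.2 − 26 = 29.2 mm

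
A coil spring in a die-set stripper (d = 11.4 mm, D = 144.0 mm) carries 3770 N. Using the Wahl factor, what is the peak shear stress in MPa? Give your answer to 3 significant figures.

Spring index C = D/d = 144.0/11.4 = 12.6316
K_W = (4C−1)/(4C−4) + 0.615/C = 49.526/46.526 + 0.0487 = 1.1132
τ₀ = 8FD/(πd³) = 8·3770·144.0/(π·11.4³) = 4.34304e+06/4654.4 = 933.1 MPa
τ_max = K·τ₀ = 1.1132 × 933.1 = 1038.7 MPa

1040 MPa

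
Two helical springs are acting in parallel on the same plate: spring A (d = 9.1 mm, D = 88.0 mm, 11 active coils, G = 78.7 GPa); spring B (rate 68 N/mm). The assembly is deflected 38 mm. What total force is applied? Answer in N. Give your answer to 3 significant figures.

k_A = Gd⁴/(8D³N_a) = (78.7×10³)(9.1⁴)/(8·88.0³·11) = 8.9993 N/mm
Parallel: k_eq = 8.9993 + 68 = 76.999 N/mm
F = k_eq·δ = 76.999·38 = 2926 N

2930 N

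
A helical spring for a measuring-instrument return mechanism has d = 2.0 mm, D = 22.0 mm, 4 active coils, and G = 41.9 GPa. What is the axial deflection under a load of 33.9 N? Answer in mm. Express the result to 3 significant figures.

k = Gd⁴/(8D³N_a) = (41.9×10³)(2.0⁴)/(8·22.0³·4) = 1.9675 N/mm
δ = F/k = 33.9 / 1.9675 = 17.23 mm

17.2 mm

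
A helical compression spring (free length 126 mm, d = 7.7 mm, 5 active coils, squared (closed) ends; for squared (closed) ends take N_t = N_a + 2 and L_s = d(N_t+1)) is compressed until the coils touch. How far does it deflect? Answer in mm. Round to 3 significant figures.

N_t = 7; L_s = 7.7·8 = 61.6 mm
δ_solid = L₀ − L_s = 126 − 61.6 = 64.4 mm

64.4 mm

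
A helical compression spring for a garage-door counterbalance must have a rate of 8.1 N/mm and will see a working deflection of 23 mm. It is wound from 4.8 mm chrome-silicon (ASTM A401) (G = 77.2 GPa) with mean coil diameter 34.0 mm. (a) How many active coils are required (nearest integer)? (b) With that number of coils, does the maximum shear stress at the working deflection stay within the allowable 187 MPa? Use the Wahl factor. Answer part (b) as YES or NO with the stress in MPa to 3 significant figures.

N_a = Gd⁴/(8D³k) = (77.2×10³)(4.8⁴)/(8·34.0³·8.1) = 16.09 → N_a = 16
Actual rate k = Gd⁴/(8D³·16) = 8.1458 N/mm
Working load F = kδ = 8.1458·23 = 187.35 N
C = 34.0/4.8 = 7.0833; K_W = (4C−1)/(4C−4)+0.615/C = 1.2101
τ_max = K_W·8FD/(πd³) = 1.2101·146.68 = 177.49 MPa
τ_max ≤ 187 MPa → acceptable

(a) 16 coils; (b) YES, τ_max = 177 MPa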